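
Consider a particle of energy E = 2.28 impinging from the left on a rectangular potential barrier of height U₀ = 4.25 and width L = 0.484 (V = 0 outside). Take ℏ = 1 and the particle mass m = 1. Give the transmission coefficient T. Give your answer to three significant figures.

E < U₀: inside the barrier ψ ∝ e^{±κx} with κ = √(2m(U₀ − E))/ℏ = 1.985.
κL = 0.9607, sinh(κL) = 1.115.
Matching ψ, ψ′ at both faces gives T = [1 + U₀² sinh²(κL) / (4E(U₀ − E))]⁻¹ = 1/2.251 = 0.444.

T = 0.444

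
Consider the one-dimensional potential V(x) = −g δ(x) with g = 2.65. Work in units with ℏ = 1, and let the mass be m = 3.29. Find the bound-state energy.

E = -11.6

The bound state is ψ(x) = √κ e^{−κ|x|}. The derivative jump ψ'(0⁺) − ψ'(0⁻) = −(2mg/ℏ²)ψ(0) fixes κ = mg/ℏ² = 8.719.
Then E = −ℏ²κ²/(2m) = −mg²/(2ℏ²) = -11.55.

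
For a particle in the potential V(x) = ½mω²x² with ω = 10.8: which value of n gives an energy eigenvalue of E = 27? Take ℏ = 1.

n = 2

E_n = ℏω(n + ½) ⇒ n = E/(ℏω) − ½ = 27/10.8 − 0.5 = 2.000 → n = 2.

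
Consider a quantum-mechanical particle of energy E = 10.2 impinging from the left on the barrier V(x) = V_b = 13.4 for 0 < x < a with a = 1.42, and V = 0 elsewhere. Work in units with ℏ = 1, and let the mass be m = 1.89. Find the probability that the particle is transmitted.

T = 0.000149

E < V_b: inside the barrier ψ ∝ e^{±κx} with κ = √(2m(V_b − E))/ℏ = 3.478.
κa = 4.939, sinh(κa) = 69.79.
Matching ψ, ψ′ at both faces gives T = [1 + V_b² sinh²(κa) / (4E(V_b − E))]⁻¹ = 1/6699 = 0.000149.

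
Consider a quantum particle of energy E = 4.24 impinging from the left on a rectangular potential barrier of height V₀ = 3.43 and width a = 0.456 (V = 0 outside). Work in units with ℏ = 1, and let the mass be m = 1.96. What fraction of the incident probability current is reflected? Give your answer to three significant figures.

E > V₀: inside the barrier k₂ = √(2m(E − V₀))/ℏ = 1.782, k₂a = 0.8126.
T = [1 + V₀² sin²(k₂a) / (4E(E − V₀))]⁻¹ = 1/1.451 = 0.689.
R = 1 − T = 0.311.

R = 0.311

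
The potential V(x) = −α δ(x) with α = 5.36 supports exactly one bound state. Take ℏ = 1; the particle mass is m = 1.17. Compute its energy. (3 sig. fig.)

The bound state is ψ(x) = √κ e^{−κ|x|}. The derivative jump ψ'(0⁺) − ψ'(0⁻) = −(2mα/ℏ²)ψ(0) fixes κ = mα/ℏ² = 6.271.
Then E = −ℏ²κ²/(2m) = −mα²/(2ℏ²) = -16.81.

E = -16.8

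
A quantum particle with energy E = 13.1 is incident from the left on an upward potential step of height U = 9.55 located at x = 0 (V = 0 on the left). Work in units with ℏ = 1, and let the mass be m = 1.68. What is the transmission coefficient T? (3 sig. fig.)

On each side the TISE gives plane waves with k = √(2m(E − V))/ℏ: k₁ = √(2·1.68·13.1) = 6.634, k₂ = √(2·1.68·3.55) = 3.454.
Continuity of ψ and ψ′ at the step yields the reflection amplitude r = (k₁ − k₂)/(k₁ + k₂) = 0.3153; thus R = |r|² = 0.09941, T = 0.9006.

T = 0.901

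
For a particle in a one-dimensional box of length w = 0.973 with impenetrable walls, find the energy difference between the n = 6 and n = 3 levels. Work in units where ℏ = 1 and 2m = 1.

ΔE = 281

E_n = n²π²ℏ²/(2mw²), so ΔE = (6² − 3²) π²ℏ²/(2mw²).
ΔE = 27 × π² / (2 × 0.5 × 0.973²) = 281.5.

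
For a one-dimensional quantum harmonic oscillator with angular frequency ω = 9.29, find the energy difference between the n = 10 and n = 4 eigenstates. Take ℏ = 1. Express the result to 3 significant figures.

ΔE = 55.7

E_n = ℏω(n + ½), so ΔE = (10 − 4) ℏω = 6 × 9.29 = 55.74.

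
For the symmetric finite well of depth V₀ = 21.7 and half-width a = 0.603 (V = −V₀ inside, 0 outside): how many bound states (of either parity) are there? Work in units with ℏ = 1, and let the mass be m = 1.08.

Define the well-strength parameter z₀ = (a/ℏ)√(2mV₀) = 0.603 × √(2·1.08·21.7) = 4.128.
The even/odd transcendental equations gain one root per π/2 in z₀, giving N = 1 + ⌊2z₀/π⌋ = 1 + ⌊2.628⌋ = 3.

N = 3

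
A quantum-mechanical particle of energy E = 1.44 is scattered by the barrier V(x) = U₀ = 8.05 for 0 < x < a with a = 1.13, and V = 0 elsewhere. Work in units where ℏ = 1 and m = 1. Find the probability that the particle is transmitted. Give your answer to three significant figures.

T = 0.000634

E < U₀: inside the barrier ψ ∝ e^{±κx} with κ = √(2m(U₀ − E))/ℏ = 3.636.
κa = 4.109, sinh(κa) = 30.42.
Matching ψ, ψ′ at both faces gives T = [1 + U₀² sinh²(κa) / (4E(U₀ − E))]⁻¹ = 1/1576 = 0.000634.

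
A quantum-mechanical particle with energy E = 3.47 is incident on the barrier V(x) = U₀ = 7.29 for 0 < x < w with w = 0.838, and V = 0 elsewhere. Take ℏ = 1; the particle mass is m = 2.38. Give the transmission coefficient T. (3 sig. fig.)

E < U₀: inside the barrier ψ ∝ e^{±κx} with κ = √(2m(U₀ − E))/ℏ = 4.264.
κw = 3.573, sinh(κw) = 17.80.
Matching ψ, ψ′ at both faces gives T = [1 + U₀² sinh²(κw) / (4E(U₀ − E))]⁻¹ = 1/318.7 = 0.00314.

T = 0.00314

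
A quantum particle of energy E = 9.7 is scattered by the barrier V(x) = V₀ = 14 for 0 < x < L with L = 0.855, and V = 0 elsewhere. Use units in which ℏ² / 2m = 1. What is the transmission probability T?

Since E < V₀ the interior solution is evanescent with decay constant κ = √(2m(V₀ − E))/ℏ = 2.074.
κL = 1.773, sinh(κL) = 2.859.
The exact tunnelling result is T⁻¹ = 1 + V₀² sinh²(κL) / [4E(V₀ − E)] = 10.60, so T = 0.0943.

T = 0.0943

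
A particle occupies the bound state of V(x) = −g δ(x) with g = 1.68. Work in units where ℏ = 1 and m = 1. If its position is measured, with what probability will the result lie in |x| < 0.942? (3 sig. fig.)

P = 0.958

The normalised bound state is ψ = √κ e^{−κ|x|} with κ = mg/ℏ² = 1.680.
P(|x| < d) = ∫_{−d}^{d} κ e^{−2κ|x|} dx = 1 − e^{−2κd} = 1 − e^{−3.165} = 0.9578.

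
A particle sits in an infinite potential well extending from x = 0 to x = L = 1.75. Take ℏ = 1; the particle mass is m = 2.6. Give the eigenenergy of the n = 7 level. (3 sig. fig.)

Requiring ψ(0) = ψ(L) = 0 quantises k = nπ/L, hence E_n = ℏ²k²/2m = n²π²ℏ²/(2mL²).
E_7 = 7² × π² / (2 × 2.6 × 1.75²) = 30.37.

E = 30.4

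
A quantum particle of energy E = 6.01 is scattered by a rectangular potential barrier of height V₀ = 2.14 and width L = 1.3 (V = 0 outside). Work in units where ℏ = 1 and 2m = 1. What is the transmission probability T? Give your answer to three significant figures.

Above the barrier the interior wavenumber is k₂ = √(2m(E − V₀))/ℏ = 1.967, giving phase k₂L = 2.557.
T = [1 + V₀² sin²(k₂L) / (4E(E − V₀))]⁻¹ = 1/1.015 = 0.985.

T = 0.985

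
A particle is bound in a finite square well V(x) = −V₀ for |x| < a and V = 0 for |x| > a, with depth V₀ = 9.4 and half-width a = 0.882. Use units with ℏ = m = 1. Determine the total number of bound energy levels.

N = 3

The dimensionless depth is z₀ = a√(2mV₀)/ℏ = 0.882 × √(18.80) = 3.824.
The even/odd transcendental equations gain one root per π/2 in z₀, giving N = 1 + ⌊2z₀/π⌋ = 1 + ⌊2.435⌋ = 3.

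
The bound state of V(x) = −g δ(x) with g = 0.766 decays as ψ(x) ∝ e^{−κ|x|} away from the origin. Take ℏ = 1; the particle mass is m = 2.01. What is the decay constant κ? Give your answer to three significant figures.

κ = 1.54

Integrate −(ℏ²/2m)ψ'' − gδ(x)ψ = Eψ from −ε to +ε: the ψ'' term gives ψ'(0⁺) − ψ'(0⁻) and the δ term gives −(2mg/ℏ²)ψ(0).
With ψ ∝ e^{−κ|x|} this yields −2κ = −2mg/ℏ², so κ = mg/ℏ² = 1.540.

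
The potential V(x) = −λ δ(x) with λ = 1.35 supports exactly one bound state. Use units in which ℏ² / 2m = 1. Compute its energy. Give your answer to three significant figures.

E = -0.456

The bound state is ψ(x) = √κ e^{−κ|x|}. The derivative jump ψ'(0⁺) − ψ'(0⁻) = −(2mλ/ℏ²)ψ(0) fixes κ = mλ/ℏ² = 0.6750.
Then E = −ℏ²κ²/(2m) = −mλ²/(2ℏ²) = -0.4556.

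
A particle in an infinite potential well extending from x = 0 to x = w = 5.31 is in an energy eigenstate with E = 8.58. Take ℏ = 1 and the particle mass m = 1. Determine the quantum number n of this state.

From E_n = n²π²ℏ²/(2mw²) invert to n = √(2mw²E)/(πℏ).
n = (5.31/π) × √(2 × 1 × 8.58) = 7.002 → n = 7.

n = 7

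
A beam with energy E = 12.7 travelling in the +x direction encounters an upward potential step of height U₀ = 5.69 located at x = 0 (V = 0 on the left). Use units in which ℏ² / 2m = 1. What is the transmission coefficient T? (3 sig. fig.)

T = 0.978

On each side the TISE gives plane waves with k = √(2m(E − V))/ℏ: k₁ = √(2·½·12.7) = 3.564, k₂ = √(2·½·7.01) = 2.648.
Continuity of ψ and ψ′ at the step yields the reflection amplitude r = (k₁ − k₂)/(k₁ + k₂) = 0.1475; thus R = |r|² = 0.02175, T = 0.9782.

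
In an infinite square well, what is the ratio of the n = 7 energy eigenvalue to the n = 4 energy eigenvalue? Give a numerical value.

3.0625

Since E_n ∝ n², the ratio is (7/4)² = 3.0625.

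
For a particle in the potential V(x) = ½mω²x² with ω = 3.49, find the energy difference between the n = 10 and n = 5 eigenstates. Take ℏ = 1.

ΔE = 17.5

E_n = ℏω(n + ½), so ΔE = (10 − 5) ℏω = 5 × 3.49 = 17.45.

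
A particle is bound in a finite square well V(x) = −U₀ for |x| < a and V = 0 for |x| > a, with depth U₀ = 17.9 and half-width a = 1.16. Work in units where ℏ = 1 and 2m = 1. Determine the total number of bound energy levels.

The dimensionless depth is z₀ = a√(2mU₀)/ℏ = 1.16 × √(17.90) = 4.908.
A new bound state (alternating even/odd) appears each time z₀ passes a multiple of π/2, so N = ⌊2z₀/π⌋ + 1 = ⌊3.124⌋ + 1 = 4.

N = 4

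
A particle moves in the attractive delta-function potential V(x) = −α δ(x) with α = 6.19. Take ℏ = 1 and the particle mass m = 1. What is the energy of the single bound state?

E = -19.2

For x ≠ 0 the bound state is ψ ∝ e^{−κ|x|}; integrating the TISE across the delta gives the cusp condition 2κ = 2mα/ℏ², so κ = 6.190.
Then E = −ℏ²κ²/(2m) = −mα²/(2ℏ²) = -19.16.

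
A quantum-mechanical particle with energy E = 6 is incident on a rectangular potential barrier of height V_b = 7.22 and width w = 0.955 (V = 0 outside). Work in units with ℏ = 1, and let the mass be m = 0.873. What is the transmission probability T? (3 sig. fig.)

E < V_b: inside the barrier ψ ∝ e^{±κx} with κ = √(2m(V_b − E))/ℏ = 1.459.
κw = 1.394, sinh(κw) = 1.891.
Matching ψ, ψ′ at both faces gives T = [1 + V_b² sinh²(κw) / (4E(V_b − E))]⁻¹ = 1/7.367 = 0.136.

T = 0.136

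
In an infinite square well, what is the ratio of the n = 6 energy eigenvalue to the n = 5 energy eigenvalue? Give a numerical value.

E_n = n²π²ℏ²/(2mL²) so the ratio is n₂²/n₁² = 36/25 = 1.44.

1.44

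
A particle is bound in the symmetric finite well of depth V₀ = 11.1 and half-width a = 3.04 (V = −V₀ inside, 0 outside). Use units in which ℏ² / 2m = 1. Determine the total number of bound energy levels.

Define the well-strength parameter z₀ = (a/ℏ)√(2mV₀) = 3.04 × √(2·0.5·11.1) = 10.13.
The even/odd transcendental equations gain one root per π/2 in z₀, giving N = 1 + ⌊2z₀/π⌋ = 1 + ⌊6.448⌋ = 7.

N = 7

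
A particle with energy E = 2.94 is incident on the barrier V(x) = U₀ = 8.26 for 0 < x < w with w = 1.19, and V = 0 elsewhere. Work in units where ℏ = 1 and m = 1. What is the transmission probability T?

T = 0.00156

Since E < U₀ the interior solution is evanescent with decay constant κ = √(2m(U₀ − E))/ℏ = 3.262.
κw = 3.882, sinh(κw) = 24.24.
The exact tunnelling result is T⁻¹ = 1 + U₀² sinh²(κw) / [4E(U₀ − E)] = 641.9, so T = 0.00156.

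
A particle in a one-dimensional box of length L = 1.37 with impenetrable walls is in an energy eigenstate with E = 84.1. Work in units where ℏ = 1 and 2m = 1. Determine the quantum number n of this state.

n = 4

For an infinite well E_n = n²π²ℏ²/(2mL²), so n = (L/πℏ)√(2mE).
n = (1.37/π) × √(2 × 0.5 × 84.1) = 3.999 → n = 4.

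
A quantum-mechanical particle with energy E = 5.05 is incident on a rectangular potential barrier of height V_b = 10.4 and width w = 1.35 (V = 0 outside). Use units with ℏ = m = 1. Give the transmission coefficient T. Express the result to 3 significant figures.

E < V_b: inside the barrier ψ ∝ e^{±κx} with κ = √(2m(V_b − E))/ℏ = 3.271.
κw = 4.416, sinh(κw) = 41.37.
Matching ψ, ψ′ at both faces gives T = [1 + V_b² sinh²(κw) / (4E(V_b − E))]⁻¹ = 1/1714 = 0.000583.

T = 0.000583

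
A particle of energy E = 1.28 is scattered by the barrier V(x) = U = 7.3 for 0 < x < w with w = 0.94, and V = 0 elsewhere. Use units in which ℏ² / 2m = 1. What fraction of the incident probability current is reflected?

R = 0.977

E < U: inside the barrier ψ ∝ e^{±κx} with κ = √(2m(U − E))/ℏ = 2.454.
κw = 2.306, sinh(κw) = 4.969.
Matching ψ, ψ′ at both faces gives T = [1 + U² sinh²(κw) / (4E(U − E))]⁻¹ = 1/43.69 = 0.0229.
R = 1 − T = 0.977.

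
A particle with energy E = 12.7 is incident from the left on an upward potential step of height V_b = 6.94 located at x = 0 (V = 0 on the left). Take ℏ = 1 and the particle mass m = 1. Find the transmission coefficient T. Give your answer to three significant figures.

T = 0.962

The wavenumbers are k₁ = √(2mE)/ℏ = 5.040 on the left and k₂ = √(2m(E − V_b))/ℏ = 3.394 on the right.
Continuity of ψ and ψ′ at the step yields the reflection amplitude r = (k₁ − k₂)/(k₁ + k₂) = 0.1951; thus R = |r|² = 0.03808, T = 0.9619.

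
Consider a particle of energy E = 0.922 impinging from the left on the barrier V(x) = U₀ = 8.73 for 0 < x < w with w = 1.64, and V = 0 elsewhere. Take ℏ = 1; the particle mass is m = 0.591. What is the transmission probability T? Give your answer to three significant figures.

E < U₀: inside the barrier ψ ∝ e^{±κx} with κ = √(2m(U₀ − E))/ℏ = 3.038.
κw = 4.982, sinh(κw) = 72.90.
The exact tunnelling result is T⁻¹ = 1 + U₀² sinh²(κw) / [4E(U₀ − E)] = 14060, so T = 0.0000711.

T = 0.0000711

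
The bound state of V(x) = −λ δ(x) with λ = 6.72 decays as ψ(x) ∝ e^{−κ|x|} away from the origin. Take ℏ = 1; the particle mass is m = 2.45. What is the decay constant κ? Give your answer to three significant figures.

κ = 16.5

Integrate −(ℏ²/2m)ψ'' − λδ(x)ψ = Eψ from −ε to +ε: the ψ'' term gives ψ'(0⁺) − ψ'(0⁻) and the δ term gives −(2mλ/ℏ²)ψ(0).
With ψ ∝ e^{−κ|x|} this yields −2κ = −2mλ/ℏ², so κ = mλ/ℏ² = 16.46.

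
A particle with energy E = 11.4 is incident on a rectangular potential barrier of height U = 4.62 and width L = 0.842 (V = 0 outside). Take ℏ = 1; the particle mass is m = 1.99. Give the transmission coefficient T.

Above the barrier the interior wavenumber is k₂ = √(2m(E − U))/ℏ = 5.195, giving phase k₂L = 4.374.
T = [1 + U² sin²(k₂L) / (4E(E − U))]⁻¹ = 1/1.061 = 0.942.

T = 0.942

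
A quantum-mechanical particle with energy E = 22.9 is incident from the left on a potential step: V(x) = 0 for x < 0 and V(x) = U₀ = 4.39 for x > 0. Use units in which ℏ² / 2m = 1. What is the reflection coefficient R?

R = 0.00283

The wavenumbers are k₁ = √(2mE)/ℏ = 4.785 on the left and k₂ = √(2m(E − U₀))/ℏ = 4.302 on the right.
Continuity of ψ and ψ′ at the step yields the reflection amplitude r = (k₁ − k₂)/(k₁ + k₂) = 0.05316; thus R = |r|² = 0.002826, T = 0.9972.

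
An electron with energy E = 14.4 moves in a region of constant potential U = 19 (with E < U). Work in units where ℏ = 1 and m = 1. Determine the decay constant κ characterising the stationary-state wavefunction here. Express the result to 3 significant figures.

κ = 3.03

Since E < U the TISE in this region is ψ'' = κ²ψ with κ = √(2m(U − E))/ℏ.
κ = √(2 × 1 × 4.6) = 3.033.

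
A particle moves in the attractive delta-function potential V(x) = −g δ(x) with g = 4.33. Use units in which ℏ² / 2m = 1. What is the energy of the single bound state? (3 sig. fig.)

For x ≠ 0 the bound state is ψ ∝ e^{−κ|x|}; integrating the TISE across the delta gives the cusp condition 2κ = 2mg/ℏ², so κ = 2.165.
Then E = −ℏ²κ²/(2m) = −mg²/(2ℏ²) = -4.687.

E = -4.69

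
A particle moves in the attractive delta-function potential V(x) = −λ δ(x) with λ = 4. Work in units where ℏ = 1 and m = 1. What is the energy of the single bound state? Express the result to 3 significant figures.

The bound state is ψ(x) = √κ e^{−κ|x|}. The derivative jump ψ'(0⁺) − ψ'(0⁻) = −(2mλ/ℏ²)ψ(0) fixes κ = mλ/ℏ² = 4.000.
Then E = −ℏ²κ²/(2m) = −mλ²/(2ℏ²) = -8.000.

E = -8.00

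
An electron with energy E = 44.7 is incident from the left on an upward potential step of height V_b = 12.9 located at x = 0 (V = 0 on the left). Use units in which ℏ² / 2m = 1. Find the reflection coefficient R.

R = 0.00721

The wavenumbers are k₁ = √(2mE)/ℏ = 6.686 on the left and k₂ = √(2m(E − V_b))/ℏ = 5.639 on the right.
Matching ψ and ψ′ at x = 0 gives r = (k₁ − k₂)/(k₁ + k₂), so R = r² = 0.007212 and T = 1 − R = 0.9928.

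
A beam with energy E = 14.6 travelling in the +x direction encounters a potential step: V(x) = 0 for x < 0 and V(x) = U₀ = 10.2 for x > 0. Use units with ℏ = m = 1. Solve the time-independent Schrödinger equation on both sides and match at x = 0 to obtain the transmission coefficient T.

On each side the TISE gives plane waves with k = √(2m(E − V))/ℏ: k₁ = √(2·1·14.6) = 5.404, k₂ = √(2·1·4.4) = 2.966.
Matching ψ and ψ′ at x = 0 gives r = (k₁ − k₂)/(k₁ + k₂), so R = r² = 0.08479 and T = 1 − R = 0.9152.

T = 0.915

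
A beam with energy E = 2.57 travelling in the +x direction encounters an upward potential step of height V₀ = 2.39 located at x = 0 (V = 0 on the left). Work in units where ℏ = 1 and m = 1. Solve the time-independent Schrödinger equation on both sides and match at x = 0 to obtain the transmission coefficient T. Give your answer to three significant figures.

T = 0.662

The wavenumbers are k₁ = √(2mE)/ℏ = 2.267 on the left and k₂ = √(2m(E − V₀))/ℏ = 0.6000 on the right.
Continuity of ψ and ψ′ at the step yields the reflection amplitude r = (k₁ − k₂)/(k₁ + k₂) = 0.5815; thus R = |r|² = 0.3381, T = 0.6619.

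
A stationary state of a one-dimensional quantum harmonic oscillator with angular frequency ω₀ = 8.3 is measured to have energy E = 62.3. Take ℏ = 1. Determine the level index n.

E_n = ℏω₀(n + ½) ⇒ n = E/(ℏω₀) − ½ = 62.3/8.3 − 0.5 = 7.006 → n = 7.

n = 7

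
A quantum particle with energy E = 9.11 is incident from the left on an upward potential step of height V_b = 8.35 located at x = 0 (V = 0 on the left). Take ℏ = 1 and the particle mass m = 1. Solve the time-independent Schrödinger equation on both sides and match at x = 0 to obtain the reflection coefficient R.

R = 0.304

On each side the TISE gives plane waves with k = √(2m(E − V))/ℏ: k₁ = √(2·1·9.11) = 4.268, k₂ = √(2·1·0.76) = 1.233.
Continuity of ψ and ψ′ at the step yields the reflection amplitude r = (k₁ − k₂)/(k₁ + k₂) = 0.5518; thus R = |r|² = 0.3045, T = 0.6955.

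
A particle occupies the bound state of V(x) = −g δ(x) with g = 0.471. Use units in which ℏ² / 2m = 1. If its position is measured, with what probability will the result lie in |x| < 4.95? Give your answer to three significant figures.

P = 0.903

The normalised bound state is ψ = √κ e^{−κ|x|} with κ = mg/ℏ² = 0.2355.
P(|x| < d) = ∫_{−d}^{d} κ e^{−2κ|x|} dx = 1 − e^{−2κd} = 1 − e^{−2.331} = 0.9028.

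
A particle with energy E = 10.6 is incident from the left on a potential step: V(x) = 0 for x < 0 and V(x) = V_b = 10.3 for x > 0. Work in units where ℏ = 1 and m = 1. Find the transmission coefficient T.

T = 0.493

The wavenumbers are k₁ = √(2mE)/ℏ = 4.604 on the left and k₂ = √(2m(E − V_b))/ℏ = 0.7746 on the right.
Continuity of ψ and ψ′ at the step yields the reflection amplitude r = (k₁ − k₂)/(k₁ + k₂) = 0.7120; thus R = |r|² = 0.5069, T = 0.4931.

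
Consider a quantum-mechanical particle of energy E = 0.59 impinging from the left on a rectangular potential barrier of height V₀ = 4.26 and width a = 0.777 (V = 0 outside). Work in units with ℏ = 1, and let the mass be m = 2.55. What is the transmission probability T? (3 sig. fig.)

T = 0.00230

E < V₀: inside the barrier ψ ∝ e^{±κx} with κ = √(2m(V₀ − E))/ℏ = 4.326.
κa = 3.362, sinh(κa) = 14.40.
The exact tunnelling result is T⁻¹ = 1 + V₀² sinh²(κa) / [4E(V₀ − E)] = 435.4, so T = 0.00230.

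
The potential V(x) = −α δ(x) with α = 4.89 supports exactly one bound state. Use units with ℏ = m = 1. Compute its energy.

For x ≠ 0 the bound state is ψ ∝ e^{−κ|x|}; integrating the TISE across the delta gives the cusp condition 2κ = 2mα/ℏ², so κ = 4.890.
Then E = −ℏ²κ²/(2m) = −mα²/(2ℏ²) = -11.96.

E = -12.0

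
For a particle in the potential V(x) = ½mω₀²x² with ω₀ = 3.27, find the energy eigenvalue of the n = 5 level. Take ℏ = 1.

E = 18.0

Using E_n = (n + ½)ℏω₀: E_5 = 5.5 × 3.27 = 17.99.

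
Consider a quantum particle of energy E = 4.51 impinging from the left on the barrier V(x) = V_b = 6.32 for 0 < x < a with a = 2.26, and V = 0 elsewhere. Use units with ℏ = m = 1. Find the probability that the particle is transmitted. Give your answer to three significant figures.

T = 0.000602

E < V_b: inside the barrier ψ ∝ e^{±κx} with κ = √(2m(V_b − E))/ℏ = 1.903.
κa = 4.300, sinh(κa) = 36.84.
The exact tunnelling result is T⁻¹ = 1 + V_b² sinh²(κa) / [4E(V_b − E)] = 1661, so T = 0.000602.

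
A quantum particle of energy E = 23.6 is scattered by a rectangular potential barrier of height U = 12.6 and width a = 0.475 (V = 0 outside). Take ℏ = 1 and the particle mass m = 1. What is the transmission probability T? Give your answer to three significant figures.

E > U: inside the barrier k₂ = √(2m(E − U))/ℏ = 4.690, k₂a = 2.228.
T = [1 + U² sin²(k₂a) / (4E(E − U))]⁻¹ = 1/1.096 = 0.913.

T = 0.913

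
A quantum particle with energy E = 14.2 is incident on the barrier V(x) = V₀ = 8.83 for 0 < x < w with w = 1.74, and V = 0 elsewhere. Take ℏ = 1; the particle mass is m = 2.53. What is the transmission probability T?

T = 0.970

Above the barrier the interior wavenumber is k₂ = √(2m(E − V₀))/ℏ = 5.213, giving phase k₂w = 9.070.
Matching at both interfaces gives T⁻¹ = 1 + V₀² sin²(k₂w) / [4E(E − V₀)] = 1.031, hence T = 0.970.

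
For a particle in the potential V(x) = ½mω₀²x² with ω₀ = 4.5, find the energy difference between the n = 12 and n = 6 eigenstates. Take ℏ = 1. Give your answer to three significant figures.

E_n = ℏω₀(n + ½), so ΔE = (12 − 6) ℏω₀ = 6 × 4.5 = 27.00.

ΔE = 27.0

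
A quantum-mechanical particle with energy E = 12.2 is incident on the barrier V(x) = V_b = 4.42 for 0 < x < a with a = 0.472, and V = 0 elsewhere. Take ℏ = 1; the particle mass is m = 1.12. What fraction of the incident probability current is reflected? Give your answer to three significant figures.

R = 0.0418

Above the barrier the interior wavenumber is k₂ = √(2m(E − V_b))/ℏ = 4.175, giving phase k₂a = 1.970.
T = [1 + V_b² sin²(k₂a) / (4E(E − V_b))]⁻¹ = 1/1.044 = 0.958.
R = 1 − T = 0.0418.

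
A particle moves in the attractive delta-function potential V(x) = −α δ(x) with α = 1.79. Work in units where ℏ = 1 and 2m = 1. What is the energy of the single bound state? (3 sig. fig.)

The bound state is ψ(x) = √κ e^{−κ|x|}. The derivative jump ψ'(0⁺) − ψ'(0⁻) = −(2mα/ℏ²)ψ(0) fixes κ = mα/ℏ² = 0.8950.
Then E = −ℏ²κ²/(2m) = −mα²/(2ℏ²) = -0.8010.

E = -0.801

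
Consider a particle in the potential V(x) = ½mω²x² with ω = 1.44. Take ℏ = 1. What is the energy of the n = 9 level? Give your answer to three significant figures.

Using E_n = (n + ½)ℏω: E_9 = 9.5 × 1.44 = 13.68.

E = 13.7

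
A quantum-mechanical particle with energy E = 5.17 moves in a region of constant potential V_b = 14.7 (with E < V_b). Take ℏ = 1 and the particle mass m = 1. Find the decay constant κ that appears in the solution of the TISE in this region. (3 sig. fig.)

Since E < V_b the TISE in this region is ψ'' = κ²ψ with κ = √(2m(V_b − E))/ℏ.
κ = √(2 × 1 × 9.53) = 4.366.

κ = 4.37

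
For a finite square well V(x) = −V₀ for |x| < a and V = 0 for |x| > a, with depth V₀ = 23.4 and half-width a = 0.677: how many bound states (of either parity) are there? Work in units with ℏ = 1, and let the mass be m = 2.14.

N = 5

Define the well-strength parameter z₀ = (a/ℏ)√(2mV₀) = 0.677 × √(2·2.14·23.4) = 6.775.
A new bound state (alternating even/odd) appears each time z₀ passes a multiple of π/2, so N = ⌊2z₀/π⌋ + 1 = ⌊4.313⌋ + 1 = 5.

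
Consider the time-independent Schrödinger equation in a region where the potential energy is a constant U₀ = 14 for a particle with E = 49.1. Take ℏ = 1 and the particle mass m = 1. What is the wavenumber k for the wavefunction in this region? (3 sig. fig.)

k = 8.38

With E > U₀ the solution is oscillatory, ψ ∝ e^{±ikx} with k = √(2m(E − U₀))/ℏ.
k = √(2 × 1 × 35.1) = 8.379.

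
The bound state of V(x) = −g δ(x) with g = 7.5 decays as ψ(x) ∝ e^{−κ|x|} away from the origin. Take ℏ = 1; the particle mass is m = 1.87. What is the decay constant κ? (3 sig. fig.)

κ = 14.0

Integrate −(ℏ²/2m)ψ'' − gδ(x)ψ = Eψ from −ε to +ε: the ψ'' term gives ψ'(0⁺) − ψ'(0⁻) and the δ term gives −(2mg/ℏ²)ψ(0).
With ψ ∝ e^{−κ|x|} this yields −2κ = −2mg/ℏ², so κ = mg/ℏ² = 14.03.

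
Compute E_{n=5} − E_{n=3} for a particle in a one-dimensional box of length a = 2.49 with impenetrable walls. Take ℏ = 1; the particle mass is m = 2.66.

E_n = n²π²ℏ²/(2ma²), so ΔE = (5² − 3²) π²ℏ²/(2ma²).
ΔE = 16 × π² / (2 × 2.66 × 2.49²) = 4.788.

ΔE = 4.79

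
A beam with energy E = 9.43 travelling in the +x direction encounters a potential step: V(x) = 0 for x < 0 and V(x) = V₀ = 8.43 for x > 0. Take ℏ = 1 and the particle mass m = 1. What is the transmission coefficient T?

The wavenumbers are k₁ = √(2mE)/ℏ = 4.343 on the left and k₂ = √(2m(E − V₀))/ℏ = 1.414 on the right.
Continuity of ψ and ψ′ at the step yields the reflection amplitude r = (k₁ − k₂)/(k₁ + k₂) = 0.5087; thus R = |r|² = 0.2588, T = 0.7412.

T = 0.741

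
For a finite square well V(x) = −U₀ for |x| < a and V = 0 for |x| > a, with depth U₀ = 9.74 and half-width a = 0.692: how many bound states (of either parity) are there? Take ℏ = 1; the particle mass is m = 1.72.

N = 3

Define the well-strength parameter z₀ = (a/ℏ)√(2mU₀) = 0.692 × √(2·1.72·9.74) = 4.006.
The even/odd transcendental equations gain one root per π/2 in z₀, giving N = 1 + ⌊2z₀/π⌋ = 1 + ⌊2.550⌋ = 3.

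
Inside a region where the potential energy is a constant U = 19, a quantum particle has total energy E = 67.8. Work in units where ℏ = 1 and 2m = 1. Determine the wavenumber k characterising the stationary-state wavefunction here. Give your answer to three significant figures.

With E > U the solution is oscillatory, ψ ∝ e^{±ikx} with k = √(2m(E − U))/ℏ.
k = √(2 × 0.5 × 48.8) = 6.986.

k = 6.99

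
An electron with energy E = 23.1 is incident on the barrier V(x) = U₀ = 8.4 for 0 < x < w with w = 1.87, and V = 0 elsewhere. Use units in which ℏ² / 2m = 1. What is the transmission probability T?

T = 0.970

Above the barrier the interior wavenumber is k₂ = √(2m(E − U₀))/ℏ = 3.834, giving phase k₂w = 7.170.
T = [1 + U₀² sin²(k₂w) / (4E(E − U₀))]⁻¹ = 1/1.031 = 0.970.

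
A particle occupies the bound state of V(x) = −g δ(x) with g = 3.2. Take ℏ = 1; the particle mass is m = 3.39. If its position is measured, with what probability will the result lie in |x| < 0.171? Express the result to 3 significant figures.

The normalised bound state is ψ = √κ e^{−κ|x|} with κ = mg/ℏ² = 10.85.
P(|x| < d) = ∫_{−d}^{d} κ e^{−2κ|x|} dx = 1 − e^{−2κd} = 1 − e^{−3.710} = 0.9755.

P = 0.976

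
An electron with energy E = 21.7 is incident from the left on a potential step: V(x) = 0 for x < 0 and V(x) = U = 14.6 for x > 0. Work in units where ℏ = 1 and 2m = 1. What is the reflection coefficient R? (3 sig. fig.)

The wavenumbers are k₁ = √(2mE)/ℏ = 4.658 on the left and k₂ = √(2m(E − U))/ℏ = 2.665 on the right.
Matching ψ and ψ′ at x = 0 gives r = (k₁ − k₂)/(k₁ + k₂), so R = r² = 0.07413 and T = 1 − R = 0.9259.

R = 0.0741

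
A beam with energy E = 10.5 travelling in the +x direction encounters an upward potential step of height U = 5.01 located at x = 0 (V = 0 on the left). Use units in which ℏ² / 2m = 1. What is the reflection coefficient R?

R = 0.0258

The wavenumbers are k₁ = √(2mE)/ℏ = 3.240 on the left and k₂ = √(2m(E − U))/ℏ = 2.343 on the right.
Continuity of ψ and ψ′ at the step yields the reflection amplitude r = (k₁ − k₂)/(k₁ + k₂) = 0.1607; thus R = |r|² = 0.02583, T = 0.9742.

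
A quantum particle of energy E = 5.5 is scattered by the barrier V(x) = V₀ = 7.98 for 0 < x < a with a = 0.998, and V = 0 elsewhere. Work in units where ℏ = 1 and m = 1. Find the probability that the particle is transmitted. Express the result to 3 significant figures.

T = 0.0395

Since E < V₀ the interior solution is evanescent with decay constant κ = √(2m(V₀ − E))/ℏ = 2.227.
κa = 2.223, sinh(κa) = 4.562.
The exact tunnelling result is T⁻¹ = 1 + V₀² sinh²(κa) / [4E(V₀ − E)] = 25.29, so T = 0.0395.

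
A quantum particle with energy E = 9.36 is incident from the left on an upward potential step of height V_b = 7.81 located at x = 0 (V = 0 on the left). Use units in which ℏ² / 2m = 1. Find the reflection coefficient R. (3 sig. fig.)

On each side the TISE gives plane waves with k = √(2m(E − V))/ℏ: k₁ = √(2·½·9.36) = 3.059, k₂ = √(2·½·1.55) = 1.245.
Matching ψ and ψ′ at x = 0 gives r = (k₁ − k₂)/(k₁ + k₂), so R = r² = 0.1777 and T = 1 − R = 0.8223.

R = 0.178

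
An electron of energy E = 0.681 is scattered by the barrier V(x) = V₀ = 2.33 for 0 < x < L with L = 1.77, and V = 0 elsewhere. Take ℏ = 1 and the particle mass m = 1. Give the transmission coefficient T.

Since E < V₀ the interior solution is evanescent with decay constant κ = √(2m(V₀ − E))/ℏ = 1.816.
κL = 3.214, sinh(κL) = 12.42.
The exact tunnelling result is T⁻¹ = 1 + V₀² sinh²(κL) / [4E(V₀ − E)] = 187.6, so T = 0.00533.

T = 0.00533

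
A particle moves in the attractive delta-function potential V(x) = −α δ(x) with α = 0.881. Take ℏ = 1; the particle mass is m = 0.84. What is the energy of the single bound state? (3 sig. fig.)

The bound state is ψ(x) = √κ e^{−κ|x|}. The derivative jump ψ'(0⁺) − ψ'(0⁻) = −(2mα/ℏ²)ψ(0) fixes κ = mα/ℏ² = 0.7400.
Then E = −ℏ²κ²/(2m) = −mα²/(2ℏ²) = -0.3260.

E = -0.326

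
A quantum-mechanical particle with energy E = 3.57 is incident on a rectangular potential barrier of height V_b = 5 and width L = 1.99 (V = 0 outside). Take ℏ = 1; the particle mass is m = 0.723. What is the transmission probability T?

E < V_b: inside the barrier ψ ∝ e^{±κx} with κ = √(2m(V_b − E))/ℏ = 1.438.
κL = 2.862, sinh(κL) = 8.716.
Matching ψ, ψ′ at both faces gives T = [1 + V_b² sinh²(κL) / (4E(V_b − E))]⁻¹ = 1/94.00 = 0.0106.

T = 0.0106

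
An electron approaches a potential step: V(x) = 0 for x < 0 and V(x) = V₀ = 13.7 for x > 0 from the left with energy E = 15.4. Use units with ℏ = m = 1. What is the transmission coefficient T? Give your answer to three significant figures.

T = 0.749

The wavenumbers are k₁ = √(2mE)/ℏ = 5.550 on the left and k₂ = √(2m(E − V₀))/ℏ = 1.844 on the right.
Continuity of ψ and ψ′ at the step yields the reflection amplitude r = (k₁ − k₂)/(k₁ + k₂) = 0.5012; thus R = |r|² = 0.2512, T = 0.7488.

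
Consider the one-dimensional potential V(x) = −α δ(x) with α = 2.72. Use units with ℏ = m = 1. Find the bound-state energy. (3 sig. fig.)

E = -3.70

For x ≠ 0 the bound state is ψ ∝ e^{−κ|x|}; integrating the TISE across the delta gives the cusp condition 2κ = 2mα/ℏ², so κ = 2.720.
Then E = −ℏ²κ²/(2m) = −mα²/(2ℏ²) = -3.699.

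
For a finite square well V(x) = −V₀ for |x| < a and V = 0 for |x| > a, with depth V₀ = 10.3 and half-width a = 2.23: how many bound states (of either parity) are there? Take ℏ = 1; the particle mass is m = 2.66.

Define the well-strength parameter z₀ = (a/ℏ)√(2mV₀) = 2.23 × √(2·2.66·10.3) = 16.51.
The even/odd transcendental equations gain one root per π/2 in z₀, giving N = 1 + ⌊2z₀/π⌋ = 1 + ⌊10.51⌋ = 11.

N = 11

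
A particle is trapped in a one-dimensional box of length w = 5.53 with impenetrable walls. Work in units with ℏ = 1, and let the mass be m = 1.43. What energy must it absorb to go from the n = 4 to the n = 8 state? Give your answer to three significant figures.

E_n = n²π²ℏ²/(2mw²), so ΔE = (8² − 4²) π²ℏ²/(2mw²).
ΔE = 48 × π² / (2 × 1.43 × 5.53²) = 5.417.

ΔE = 5.42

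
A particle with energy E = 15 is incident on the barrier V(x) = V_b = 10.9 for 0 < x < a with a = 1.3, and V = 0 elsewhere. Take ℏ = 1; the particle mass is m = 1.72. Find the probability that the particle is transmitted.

E > V_b: inside the barrier k₂ = √(2m(E − V_b))/ℏ = 3.756, k₂a = 4.882.
T = [1 + V_b² sin²(k₂a) / (4E(E − V_b))]⁻¹ = 1/1.469 = 0.681.

T = 0.681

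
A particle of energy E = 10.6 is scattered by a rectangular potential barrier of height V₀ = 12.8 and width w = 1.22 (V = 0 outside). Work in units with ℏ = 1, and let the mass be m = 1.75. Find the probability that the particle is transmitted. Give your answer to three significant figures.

T = 0.00261

Since E < V₀ the interior solution is evanescent with decay constant κ = √(2m(V₀ − E))/ℏ = 2.775.
κw = 3.385, sinh(κw) = 14.75.
Matching ψ, ψ′ at both faces gives T = [1 + V₀² sinh²(κw) / (4E(V₀ − E))]⁻¹ = 1/383.0 = 0.00261.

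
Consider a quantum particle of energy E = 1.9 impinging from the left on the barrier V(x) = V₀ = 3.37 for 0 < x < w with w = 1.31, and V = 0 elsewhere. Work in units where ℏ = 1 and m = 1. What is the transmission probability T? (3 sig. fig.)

E < V₀: inside the barrier ψ ∝ e^{±κx} with κ = √(2m(V₀ − E))/ℏ = 1.715.
κw = 2.246, sinh(κw) = 4.673.
The exact tunnelling result is T⁻¹ = 1 + V₀² sinh²(κw) / [4E(V₀ − E)] = 23.20, so T = 0.0431.

T = 0.0431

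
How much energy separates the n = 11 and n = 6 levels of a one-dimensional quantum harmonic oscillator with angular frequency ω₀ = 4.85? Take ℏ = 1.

ΔE = 24.3

E_n = ℏω₀(n + ½), so ΔE = (11 − 6) ℏω₀ = 5 × 4.85 = 24.25.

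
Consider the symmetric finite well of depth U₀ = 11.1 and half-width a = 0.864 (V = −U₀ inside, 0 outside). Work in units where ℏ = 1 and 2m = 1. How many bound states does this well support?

The dimensionless depth is z₀ = a√(2mU₀)/ℏ = 0.864 × √(11.10) = 2.879.
The even/odd transcendental equations gain one root per π/2 in z₀, giving N = 1 + ⌊2z₀/π⌋ = 1 + ⌊1.833⌋ = 2.

N = 2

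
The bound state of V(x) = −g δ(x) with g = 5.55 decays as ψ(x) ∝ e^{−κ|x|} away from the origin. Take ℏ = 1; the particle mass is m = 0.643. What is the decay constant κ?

Integrate −(ℏ²/2m)ψ'' − gδ(x)ψ = Eψ from −ε to +ε: the ψ'' term gives ψ'(0⁺) − ψ'(0⁻) and the δ term gives −(2mg/ℏ²)ψ(0).
With ψ ∝ e^{−κ|x|} this yields −2κ = −2mg/ℏ², so κ = mg/ℏ² = 3.569.

κ = 3.57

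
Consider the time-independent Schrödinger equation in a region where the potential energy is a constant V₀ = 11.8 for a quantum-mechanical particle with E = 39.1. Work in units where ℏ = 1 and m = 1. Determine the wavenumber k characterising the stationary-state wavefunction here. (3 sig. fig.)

k = 7.39

With E > V₀ the solution is oscillatory, ψ ∝ e^{±ikx} with k = √(2m(E − V₀))/ℏ.
k = √(2 × 1 × 27.3) = 7.389.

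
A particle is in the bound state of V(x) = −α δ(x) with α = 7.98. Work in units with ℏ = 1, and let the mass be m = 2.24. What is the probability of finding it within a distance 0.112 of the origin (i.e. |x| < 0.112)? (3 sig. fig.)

The normalised bound state is ψ = √κ e^{−κ|x|} with κ = mα/ℏ² = 17.88.
P(|x| < d) = ∫_{−d}^{d} κ e^{−2κ|x|} dx = 1 − e^{−2κd} = 1 − e^{−4.004} = 0.9818.

P = 0.982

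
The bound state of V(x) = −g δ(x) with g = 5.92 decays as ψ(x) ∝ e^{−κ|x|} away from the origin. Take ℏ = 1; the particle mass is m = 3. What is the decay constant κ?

κ = 17.8

Integrate −(ℏ²/2m)ψ'' − gδ(x)ψ = Eψ from −ε to +ε: the ψ'' term gives ψ'(0⁺) − ψ'(0⁻) and the δ term gives −(2mg/ℏ²)ψ(0).
With ψ ∝ e^{−κ|x|} this yields −2κ = −2mg/ℏ², so κ = mg/ℏ² = 17.76.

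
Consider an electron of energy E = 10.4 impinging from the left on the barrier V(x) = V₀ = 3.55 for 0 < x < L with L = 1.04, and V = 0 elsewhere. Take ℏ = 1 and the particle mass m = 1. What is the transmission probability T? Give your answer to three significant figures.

Above the barrier the interior wavenumber is k₂ = √(2m(E − V₀))/ℏ = 3.701, giving phase k₂L = 3.849.
Matching at both interfaces gives T⁻¹ = 1 + V₀² sin²(k₂L) / [4E(E − V₀)] = 1.019, hence T = 0.982.

T = 0.982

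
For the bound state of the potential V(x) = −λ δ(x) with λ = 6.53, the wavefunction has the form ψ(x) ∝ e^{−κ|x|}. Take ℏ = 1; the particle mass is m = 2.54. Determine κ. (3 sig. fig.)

Integrating the TISE across x = 0 gives the cusp condition ψ'(0⁺) − ψ'(0⁻) = −(2mλ/ℏ²)ψ(0).
With ψ ∝ e^{−κ|x|} this yields −2κ = −2mλ/ℏ², so κ = mλ/ℏ² = 16.59.

κ = 16.6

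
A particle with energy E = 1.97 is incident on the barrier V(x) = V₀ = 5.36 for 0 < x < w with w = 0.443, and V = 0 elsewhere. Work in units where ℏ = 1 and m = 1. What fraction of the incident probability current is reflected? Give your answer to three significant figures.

Since E < V₀ the interior solution is evanescent with decay constant κ = √(2m(V₀ − E))/ℏ = 2.604.
κw = 1.154, sinh(κw) = 1.427.
The exact tunnelling result is T⁻¹ = 1 + V₀² sinh²(κw) / [4E(V₀ − E)] = 3.190, so T = 0.314.
R = 1 − T = 0.686.

R = 0.686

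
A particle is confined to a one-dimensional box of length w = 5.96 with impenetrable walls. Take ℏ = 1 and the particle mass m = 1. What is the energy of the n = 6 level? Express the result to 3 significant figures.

E = 5.00

Requiring ψ(0) = ψ(w) = 0 quantises k = nπ/w, hence E_n = ℏ²k²/2m = n²π²ℏ²/(2mw²).
E_6 = 6² × π² / (2 × 1 × 5.96²) = 5.001.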